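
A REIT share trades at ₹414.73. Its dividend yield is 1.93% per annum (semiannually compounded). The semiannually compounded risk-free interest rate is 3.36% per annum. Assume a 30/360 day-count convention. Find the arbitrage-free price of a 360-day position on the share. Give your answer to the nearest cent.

₹420.62

F = S · (1+r/2)^(2T) / (1+q/2)^(2T)
= 414.73 × 1.033882 / 1.019393 = 414.73 × 1.014213
F = ₹420.62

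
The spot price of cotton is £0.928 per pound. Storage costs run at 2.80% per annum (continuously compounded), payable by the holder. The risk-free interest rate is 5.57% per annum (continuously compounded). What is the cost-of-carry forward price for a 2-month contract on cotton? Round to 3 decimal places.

Net carry = r + u − y = 0.0557 + 0.0280 − 0.0000 = 0.0837
F = S·e^((r+u−y)T) = 0.928 · e^(0.0837 × 2/12) = 0.928 · e^0.013950
= 0.928 × 1.014048 = £0.941 per pound

£0.941 per pound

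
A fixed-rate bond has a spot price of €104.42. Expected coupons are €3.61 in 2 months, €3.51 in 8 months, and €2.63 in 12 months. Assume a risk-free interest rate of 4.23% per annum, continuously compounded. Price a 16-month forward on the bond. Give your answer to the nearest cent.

€100.41

PV(coupons) I = 3.61·e^(−0.0423·2/12) + 3.51·e^(−0.0423·8/12) + 2.63·e^(−0.0423·12/12)
I = 3.5846 + 3.4124 + 2.5211 = 9.5181
F = (S − I)·e^(rT) = (104.42 − 9.5181) · e^(0.0423·16/12)
= 94.9019 · e^0.056400 = 94.9019 × 1.058021 = €100.41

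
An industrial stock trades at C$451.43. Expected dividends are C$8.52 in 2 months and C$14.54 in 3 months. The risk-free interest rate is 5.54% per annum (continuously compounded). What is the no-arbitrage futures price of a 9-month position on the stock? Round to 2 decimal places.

C$446.83

PV(dividends) I = 8.52·e^(−0.0554·2/12) + 14.54·e^(−0.0554·3/12)
I = 8.4417 + 14.3400 = 22.7817
F = (S − I)·e^(rT) = (451.43 − 22.7817) · e^(0.0554·9/12)
= 428.6483 · e^0.041550 = 428.6483 × 1.042425 = C$446.83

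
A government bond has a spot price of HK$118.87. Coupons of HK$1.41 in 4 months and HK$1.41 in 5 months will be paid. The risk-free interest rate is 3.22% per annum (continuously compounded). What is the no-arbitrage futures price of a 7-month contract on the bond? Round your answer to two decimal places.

HK$118.28

PV(coupons) I = 1.41·e^(−0.0322·4/12) + 1.41·e^(−0.0322·5/12)
I = 1.3949 + 1.3912 = 2.7861
F = (S − I)·e^(rT) = (118.87 − 2.7861) · e^(0.0322·7/12)
= 116.0839 · e^0.018783 = 116.0839 × 1.018961 = HK$118.28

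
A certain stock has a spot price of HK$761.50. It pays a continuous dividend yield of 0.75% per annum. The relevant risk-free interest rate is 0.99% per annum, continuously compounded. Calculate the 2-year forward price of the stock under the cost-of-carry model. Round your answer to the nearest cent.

HK$765.16

F = S·e^((r − q)T) = 761.50 · e^((0.0099 − 0.0075) × 2)
= 761.50 · e^0.004800 = 761.50 × 1.004812
F = HK$765.16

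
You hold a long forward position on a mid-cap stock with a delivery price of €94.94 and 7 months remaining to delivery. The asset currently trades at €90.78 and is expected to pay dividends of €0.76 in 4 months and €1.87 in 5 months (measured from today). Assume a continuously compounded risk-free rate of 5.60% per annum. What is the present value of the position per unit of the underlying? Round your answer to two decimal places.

-€3.68

PV(remaining dividends) I = 0.76·e^(−0.0560·4/12) + 1.87·e^(−0.0560·5/12) = 2.5728
Current forward F = (S − I)·e^(rT) = (90.78 − 2.5728)·e^(0.0560·7/12) = 88.2072 × 1.033206 = 91.1362
Value (long) = (F − K)·e^(−rT) = (91.1362 − 94.94) × 0.967861 = -3.6815
Value = -€3.68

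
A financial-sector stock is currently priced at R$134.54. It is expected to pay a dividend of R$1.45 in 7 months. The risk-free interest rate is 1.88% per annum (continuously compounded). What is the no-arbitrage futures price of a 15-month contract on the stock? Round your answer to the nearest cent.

PV(dividends) I = 1.45·e^(−0.0188·7/12)
I = 1.4342
F = (S − I)·e^(rT) = (134.54 − 1.4342) · e^(0.0188·15/12)
= 133.1058 · e^0.023500 = 133.1058 × 1.023778 = R$136.27

R$136.27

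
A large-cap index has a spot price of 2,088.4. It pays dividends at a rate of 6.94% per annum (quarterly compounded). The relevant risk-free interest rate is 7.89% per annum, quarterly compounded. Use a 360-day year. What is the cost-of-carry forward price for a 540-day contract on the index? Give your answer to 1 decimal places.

2,117.8

F = S · (1+r/4)^(4T) / (1+q/4)^(4T)
= 2088.4 × 1.124342 / 1.108721 = 2088.4 × 1.014089
F = 2,117.8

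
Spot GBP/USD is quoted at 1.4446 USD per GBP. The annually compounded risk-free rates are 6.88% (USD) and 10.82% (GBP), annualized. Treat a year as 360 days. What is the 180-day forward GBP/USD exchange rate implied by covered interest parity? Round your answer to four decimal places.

By covered interest parity, F = S · (1+r_USD)^T / (1+r_GBP)^T
= 1.4446 × 1.033828 / 1.052711 = 1.4446 × 0.982063
F = 1.4187 USD per GBP

1.4187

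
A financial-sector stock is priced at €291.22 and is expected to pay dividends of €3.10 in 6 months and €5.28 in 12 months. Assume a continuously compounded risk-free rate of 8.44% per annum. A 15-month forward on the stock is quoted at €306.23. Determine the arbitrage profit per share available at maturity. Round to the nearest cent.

€8.70 per share

PV(dividends) I = 3.10·e^(−0.0844·6/12) + 5.28·e^(−0.0844·12/12) = 7.8246
Fair forward F* = (S − I)·e^(rT) = (291.22 − 7.8246)·e^0.105500 = 283.3954 × 1.111266 = 314.9277
Market €306.23 < fair 314.9277: forward underpriced → reverse cash-and-carry (short the stock, invest proceeds at r, pay the dividends, go long the forward).
Profit at T = |F_mkt − F*| = |306.23 − 314.9277| = €8.70 per share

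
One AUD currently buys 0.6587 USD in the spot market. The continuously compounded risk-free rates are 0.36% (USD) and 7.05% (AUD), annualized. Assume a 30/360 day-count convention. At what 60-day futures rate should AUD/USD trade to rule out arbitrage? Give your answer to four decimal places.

0.6514

F = S·e^((r_USD − r_AUD)T) = 0.6587 · e^((0.0036 − 0.0705) × 60/360)
= 0.6587 · e^-0.011150 = 0.6587 × 0.988912
F = 0.6514 USD per AUD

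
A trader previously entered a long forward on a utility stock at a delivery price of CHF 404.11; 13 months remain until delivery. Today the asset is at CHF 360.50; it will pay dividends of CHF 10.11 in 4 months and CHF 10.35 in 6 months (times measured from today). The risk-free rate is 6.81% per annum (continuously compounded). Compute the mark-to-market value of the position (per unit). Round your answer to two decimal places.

PV(remaining dividends) I = 10.11·e^(−0.0681·4/12) + 10.35·e^(−0.0681·6/12) = 19.8866
Current forward F = (S − I)·e^(rT) = (360.50 − 19.8866)·e^(0.0681·13/12) = 340.6134 × 1.076565 = 366.6925
Value (long) = (F − K)·e^(−rT) = (366.6925 − 404.11) × 0.928881 = -34.7564
Value = -CHF 34.76

-CHF 34.76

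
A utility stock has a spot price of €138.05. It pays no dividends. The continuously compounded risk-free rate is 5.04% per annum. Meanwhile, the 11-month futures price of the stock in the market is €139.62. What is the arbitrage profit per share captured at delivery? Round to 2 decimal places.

Fair futures: F* = S·e^(carry·T), with carry = r = 0.0504
F* = 138.05 · e^(0.0504 × 11/12) = 138.05 · e^0.046200 = 138.05 × 1.047284 = €144.5776
Market €139.62 < fair €144.5776: forward underpriced → reverse cash-and-carry (short spot, go long the forward).
At maturity, profit = |F_mkt − F*| = |139.62 − 144.5776| = €4.96 per share

€4.96 per share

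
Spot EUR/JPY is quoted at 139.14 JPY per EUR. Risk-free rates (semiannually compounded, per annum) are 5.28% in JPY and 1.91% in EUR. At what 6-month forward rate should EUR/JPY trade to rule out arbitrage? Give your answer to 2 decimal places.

By covered interest parity, F = S · (1+r_JPY/2)^(2T) / (1+r_EUR/2)^(2T)
= 139.14 × 1.026400 / 1.009550 = 139.14 × 1.016691
F = 141.46 JPY per EUR

141.46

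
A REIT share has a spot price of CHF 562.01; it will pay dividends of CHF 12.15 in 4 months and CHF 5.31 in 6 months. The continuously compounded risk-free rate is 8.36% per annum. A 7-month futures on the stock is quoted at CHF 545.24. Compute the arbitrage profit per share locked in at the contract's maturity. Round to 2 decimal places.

CHF 27.10 per share

PV(dividends) I = 12.15·e^(−0.0836·4/12) + 5.31·e^(−0.0836·6/12) = 16.9087
Fair futures F* = (S − I)·e^(rT) = (562.01 − 16.9087)·e^0.048767 = 545.1013 × 1.049976 = 572.3433
Market CHF 545.24 < fair 572.3433: forward underpriced → reverse cash-and-carry (short the stock, invest proceeds at r, pay the dividends, go long the forward).
Profit at T = |F_mkt − F*| = |545.24 − 572.3433| = CHF 27.10 per share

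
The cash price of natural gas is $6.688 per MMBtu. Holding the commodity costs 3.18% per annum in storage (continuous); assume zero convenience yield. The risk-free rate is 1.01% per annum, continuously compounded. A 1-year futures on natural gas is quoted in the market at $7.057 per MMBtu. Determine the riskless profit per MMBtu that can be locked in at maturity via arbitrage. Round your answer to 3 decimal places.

$0.083 per MMBtu

Fair futures: F* = S·e^(carry·T), with carry = (r + u) = 0.0101 + 0.0318 = 0.0419
F* = 6.688 · e^(0.0419 × 12/12) = 6.688 · e^0.041900 = 6.688 × 1.042790 = $6.9742
Market $7.057 > fair $6.9742: forward overpriced → cash-and-carry (buy spot, short the forward).
At maturity, profit = |F_mkt − F*| = |7.057 − 6.9742| = $0.083 per MMBtu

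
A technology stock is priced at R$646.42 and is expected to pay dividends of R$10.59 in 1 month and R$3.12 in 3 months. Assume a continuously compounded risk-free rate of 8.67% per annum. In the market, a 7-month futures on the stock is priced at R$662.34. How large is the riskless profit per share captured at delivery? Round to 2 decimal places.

R$3.34 per share

PV(dividends) I = 10.59·e^(−0.0867·1/12) + 3.12·e^(−0.0867·3/12) = 13.5669
Fair futures F* = (S − I)·e^(rT) = (646.42 − 13.5669)·e^0.050575 = 632.8531 × 1.051876 = 665.6830
Market R$662.34 < fair 665.6830: forward underpriced → reverse cash-and-carry (short the stock, invest proceeds at r, pay the dividends, go long the forward).
Profit at T = |F_mkt − F*| = |662.34 − 665.6830| = R$3.34 per share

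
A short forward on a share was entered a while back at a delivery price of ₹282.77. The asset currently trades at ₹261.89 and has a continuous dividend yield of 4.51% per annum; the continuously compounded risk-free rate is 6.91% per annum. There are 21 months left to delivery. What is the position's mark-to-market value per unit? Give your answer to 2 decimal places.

₹8.55

Current fair forward for the remaining 21 months: F = S·e^((r − q)·T), (r − q) = 0.0691 − 0.0451 = 0.0240
F = 261.89 · e^(0.0240 × 21/12) = 261.89 × 1.042894 = 273.1235
Value of long forward = (F − K)·e^(−rT) = (273.1235 − 282.77) · e^(−0.0691·21/12)
= -9.6465 × 0.886100 = -8.55
Short position value = −(long value) = ₹8.55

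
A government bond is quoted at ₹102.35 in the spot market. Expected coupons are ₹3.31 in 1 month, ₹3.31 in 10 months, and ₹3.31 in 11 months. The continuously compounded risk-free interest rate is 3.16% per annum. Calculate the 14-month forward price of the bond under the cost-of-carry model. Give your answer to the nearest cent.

PV(coupons) I = 3.31·e^(−0.0316·1/12) + 3.31·e^(−0.0316·10/12) + 3.31·e^(−0.0316·11/12)
I = 3.3013 + 3.2240 + 3.2155 = 9.7408
F = (S − I)·e^(rT) = (102.35 − 9.7408) · e^(0.0316·14/12)
= 92.6092 · e^0.036867 = 92.6092 × 1.037555 = ₹96.09

₹96.09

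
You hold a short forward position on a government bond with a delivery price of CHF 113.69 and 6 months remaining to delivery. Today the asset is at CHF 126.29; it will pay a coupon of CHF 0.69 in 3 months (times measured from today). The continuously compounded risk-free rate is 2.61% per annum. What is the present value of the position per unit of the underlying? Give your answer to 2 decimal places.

PV(remaining coupons) I = 0.69·e^(−0.0261·3/12) = 0.6855
Current forward F = (S − I)·e^(rT) = (126.29 − 0.6855)·e^(0.0261·6/12) = 125.6045 × 1.013136 = 127.2544
Value (long) = (F − K)·e^(−rT) = (127.2544 − 113.69) × 0.987035 = 13.3885
Short position value = −(long value) = -CHF 13.39

-CHF 13.39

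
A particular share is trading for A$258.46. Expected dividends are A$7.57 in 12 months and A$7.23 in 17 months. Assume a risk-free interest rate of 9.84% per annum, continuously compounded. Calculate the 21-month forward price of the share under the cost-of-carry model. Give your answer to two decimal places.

PV(dividends) I = 7.57·e^(−0.0984·12/12) + 7.23·e^(−0.0984·17/12)
I = 6.8606 + 6.2892 = 13.1498
F = (S − I)·e^(rT) = (258.46 − 13.1498) · e^(0.0984·21/12)
= 245.3102 · e^0.172200 = 245.3102 × 1.187915 = A$291.41

A$291.41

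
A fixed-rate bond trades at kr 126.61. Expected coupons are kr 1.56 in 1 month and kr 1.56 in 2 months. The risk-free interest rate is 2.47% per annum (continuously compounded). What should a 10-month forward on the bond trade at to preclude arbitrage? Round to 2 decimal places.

PV(coupons) I = 1.56·e^(−0.0247·1/12) + 1.56·e^(−0.0247·2/12)
I = 1.5568 + 1.5536 = 3.1104
F = (S − I)·e^(rT) = (126.61 − 3.1104) · e^(0.0247·10/12)
= 123.4996 · e^0.020583 = 123.4996 × 1.020796 = kr 126.07

kr 126.07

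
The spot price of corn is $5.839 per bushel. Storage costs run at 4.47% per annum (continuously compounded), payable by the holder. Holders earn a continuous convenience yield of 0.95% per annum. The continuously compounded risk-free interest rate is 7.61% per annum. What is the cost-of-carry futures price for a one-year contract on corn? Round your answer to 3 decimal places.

$6.526 per bushel

Net carry = r + u − y = 0.0761 + 0.0447 − 0.0095 = 0.1113
F = S·e^((r+u−y)T) = 5.839 · e^(0.1113 × 12/12) = 5.839 · e^0.111300
= 5.839 × 1.117730 = $6.526 per bushel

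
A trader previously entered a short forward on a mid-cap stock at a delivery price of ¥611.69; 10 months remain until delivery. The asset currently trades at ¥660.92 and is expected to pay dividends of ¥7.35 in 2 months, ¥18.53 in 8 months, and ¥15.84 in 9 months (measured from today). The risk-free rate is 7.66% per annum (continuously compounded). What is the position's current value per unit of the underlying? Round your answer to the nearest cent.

PV(remaining dividends) I = 7.35·e^(−0.0766·2/12) + 18.53·e^(−0.0766·8/12) + 15.84·e^(−0.0766·9/12) = 39.8199
Current forward F = (S − I)·e^(rT) = (660.92 − 39.8199)·e^(0.0766·10/12) = 621.1001 × 1.065915 = 662.0399
Value (long) = (F − K)·e^(−rT) = (662.0399 − 611.69) × 0.938161 = 47.2363
Short position value = −(long value) = -¥47.24

-¥47.24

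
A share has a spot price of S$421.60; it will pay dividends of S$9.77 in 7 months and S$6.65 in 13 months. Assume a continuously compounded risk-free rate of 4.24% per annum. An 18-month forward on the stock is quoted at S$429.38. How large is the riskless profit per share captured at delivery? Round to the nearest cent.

S$2.98 per share

PV(dividends) I = 9.77·e^(−0.0424·7/12) + 6.65·e^(−0.0424·13/12) = 15.8828
Fair forward F* = (S − I)·e^(rT) = (421.60 − 15.8828)·e^0.063600 = 405.7172 × 1.065666 = 432.3590
Market S$429.38 < fair 432.3590: forward underpriced → reverse cash-and-carry (short the stock, invest proceeds at r, pay the dividends, go long the forward).
Profit at T = |F_mkt − F*| = |429.38 − 432.3590| = S$2.98 per share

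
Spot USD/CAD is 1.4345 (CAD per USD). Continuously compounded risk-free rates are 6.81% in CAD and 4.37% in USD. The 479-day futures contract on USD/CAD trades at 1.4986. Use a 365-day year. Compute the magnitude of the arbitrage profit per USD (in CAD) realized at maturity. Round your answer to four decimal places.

Fair futures: F* = S·e^(carry·T), with carry = (r_CAD − r_USD) = 0.0681 − 0.0437 = 0.0244
F* = 1.4345 · e^(0.0244 × 479/365) = 1.4345 · e^0.032021 = 1.4345 × 1.032539 = 1.4812
Market 1.4986 > fair 1.4812: forward overpriced → cash-and-carry (buy spot, short the forward).
At maturity, profit = |F_mkt − F*| = |1.4986 − 1.4812| = 0.0174 per USD (in CAD)

0.0174 per USD (in CAD)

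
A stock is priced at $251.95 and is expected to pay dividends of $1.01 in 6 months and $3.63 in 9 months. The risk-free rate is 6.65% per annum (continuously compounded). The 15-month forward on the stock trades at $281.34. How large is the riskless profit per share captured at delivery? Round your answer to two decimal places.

$12.37 per share

PV(dividends) I = 1.01·e^(−0.0665·6/12) + 3.63·e^(−0.0665·9/12) = 4.4304
Fair forward F* = (S − I)·e^(rT) = (251.95 − 4.4304)·e^0.083125 = 247.5196 × 1.086678 = 268.9741
Market $281.34 > fair 268.9741: forward overpriced → cash-and-carry (borrow at r, buy the stock and collect the dividends, short the forward).
Profit at T = |F_mkt − F*| = |281.34 − 268.9741| = $12.37 per share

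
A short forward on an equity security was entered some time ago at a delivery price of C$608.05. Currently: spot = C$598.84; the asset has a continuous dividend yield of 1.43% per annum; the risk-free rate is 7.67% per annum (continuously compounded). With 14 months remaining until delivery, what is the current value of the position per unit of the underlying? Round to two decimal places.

-C$32.93

Current fair forward for the remaining 14 months: F = S·e^((r − q)·T), (r − q) = 0.0767 − 0.0143 = 0.0624
F = 598.84 · e^(0.0624 × 14/12) = 598.84 × 1.075515 = 644.0614
Value of long forward = (F − K)·e^(−rT) = (644.0614 − 608.05) · e^(−0.0767·14/12)
= 36.0114 × 0.914404 = 32.93
Short position value = −(long value) = -C$32.93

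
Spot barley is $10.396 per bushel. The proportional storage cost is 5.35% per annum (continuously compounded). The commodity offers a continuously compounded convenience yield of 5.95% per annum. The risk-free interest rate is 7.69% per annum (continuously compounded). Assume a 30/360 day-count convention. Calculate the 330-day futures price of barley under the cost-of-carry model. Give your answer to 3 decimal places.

$11.094 per bushel

Net carry = r + u − y = 0.0769 + 0.0535 − 0.0595 = 0.0709
F = S·e^((r+u−y)T) = 10.396 · e^(0.0709 × 330/360) = 10.396 · e^0.064992
= 10.396 × 1.067150 = $11.094 per bushel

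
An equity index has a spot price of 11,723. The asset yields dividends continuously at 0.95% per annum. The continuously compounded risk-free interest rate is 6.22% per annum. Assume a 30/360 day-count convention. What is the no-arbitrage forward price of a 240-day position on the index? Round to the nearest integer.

12,142

F = S·e^((r − q)T) = 11723 · e^((0.0622 − 0.0095) × 240/360)
= 11723 · e^0.035133 = 11723 × 1.035757
F = 12,142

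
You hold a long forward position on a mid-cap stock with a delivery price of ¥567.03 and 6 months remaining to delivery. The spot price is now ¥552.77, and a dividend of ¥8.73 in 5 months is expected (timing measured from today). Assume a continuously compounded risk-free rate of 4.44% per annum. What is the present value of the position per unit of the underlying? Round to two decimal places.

PV(remaining dividends) I = 8.73·e^(−0.0444·5/12) = 8.5700
Current forward F = (S − I)·e^(rT) = (552.77 − 8.5700)·e^(0.0444·6/12) = 544.2000 × 1.022448 = 556.4162
Value (long) = (F − K)·e^(−rT) = (556.4162 − 567.03) × 0.978045 = -10.3808
Value = -¥10.38

-¥10.38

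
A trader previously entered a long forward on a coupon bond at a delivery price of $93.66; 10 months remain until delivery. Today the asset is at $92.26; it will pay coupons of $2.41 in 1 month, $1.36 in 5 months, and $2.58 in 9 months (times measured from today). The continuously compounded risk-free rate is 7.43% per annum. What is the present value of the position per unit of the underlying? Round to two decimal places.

PV(remaining coupons) I = 2.41·e^(−0.0743·1/12) + 1.36·e^(−0.0743·5/12) + 2.58·e^(−0.0743·9/12) = 6.1538
Current forward F = (S − I)·e^(rT) = (92.26 − 6.1538)·e^(0.0743·10/12) = 86.1062 × 1.063874 = 91.6061
Value (long) = (F − K)·e^(−rT) = (91.6061 − 93.66) × 0.939961 = -1.9306
Value = -$1.93

-$1.93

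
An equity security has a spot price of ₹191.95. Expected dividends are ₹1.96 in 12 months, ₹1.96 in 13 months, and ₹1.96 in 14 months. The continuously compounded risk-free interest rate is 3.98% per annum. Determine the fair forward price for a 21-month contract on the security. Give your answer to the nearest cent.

PV(dividends) I = 1.96·e^(−0.0398·12/12) + 1.96·e^(−0.0398·13/12) + 1.96·e^(−0.0398·14/12)
I = 1.8835 + 1.8773 + 1.8711 = 5.6319
F = (S − I)·e^(rT) = (191.95 − 5.6319) · e^(0.0398·21/12)
= 186.3181 · e^0.069650 = 186.3181 × 1.072133 = ₹199.76

₹199.76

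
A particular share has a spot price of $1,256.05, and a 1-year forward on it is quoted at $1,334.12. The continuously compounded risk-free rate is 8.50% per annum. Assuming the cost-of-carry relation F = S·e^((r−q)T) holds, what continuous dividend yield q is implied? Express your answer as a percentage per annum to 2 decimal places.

From F = S·e^((r−q)T): (r − q) = ln(F/S)/T
ln(1334.12/1256.05) = ln(1.062155) = 0.060300
(r − q) = 0.060300 / (1) = 0.060300
q = r − ln(F/S)/T = 0.0850 − 0.060300 = 0.024700
q = 2.47%

2.47%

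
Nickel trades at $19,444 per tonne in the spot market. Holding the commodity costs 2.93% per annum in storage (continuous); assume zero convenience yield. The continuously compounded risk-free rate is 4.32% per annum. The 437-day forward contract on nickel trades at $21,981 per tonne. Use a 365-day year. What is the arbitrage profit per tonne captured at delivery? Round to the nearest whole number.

Fair forward: F* = S·e^(carry·T), with carry = (r + u) = 0.0432 + 0.0293 = 0.0725
F* = 19444 · e^(0.0725 × 437/365) = 19444 · e^0.086801 = 19444 × 1.090680 = $21207.1819
Market $21981 > fair $21207.1819: forward overpriced → cash-and-carry (buy spot, short the forward).
At maturity, profit = |F_mkt − F*| = |21981 − 21207.1819| = $774 per tonne

$774 per tonne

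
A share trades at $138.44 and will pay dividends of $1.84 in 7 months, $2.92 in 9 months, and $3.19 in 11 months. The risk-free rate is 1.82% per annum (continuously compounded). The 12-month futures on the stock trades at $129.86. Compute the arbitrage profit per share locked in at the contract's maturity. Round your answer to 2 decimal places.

$3.14 per share

PV(dividends) I = 1.84·e^(−0.0182·7/12) + 2.92·e^(−0.0182·9/12) + 3.19·e^(−0.0182·11/12) = 7.8382
Fair futures F* = (S − I)·e^(rT) = (138.44 − 7.8382)·e^0.018200 = 130.6018 × 1.018367 = 133.0006
Market $129.86 < fair 133.0006: forward underpriced → reverse cash-and-carry (short the stock, invest proceeds at r, pay the dividends, go long the forward).
Profit at T = |F_mkt − F*| = |129.86 − 133.0006| = $3.14 per share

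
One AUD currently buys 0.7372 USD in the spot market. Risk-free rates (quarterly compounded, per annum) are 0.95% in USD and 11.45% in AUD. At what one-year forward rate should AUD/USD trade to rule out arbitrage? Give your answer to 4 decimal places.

0.6648

By covered interest parity, F = S · (1+r_USD/4)^(4T) / (1+r_AUD/4)^(4T)
= 0.7372 × 1.009534 / 1.119511 = 0.7372 × 0.901763
F = 0.6648 USD per AUD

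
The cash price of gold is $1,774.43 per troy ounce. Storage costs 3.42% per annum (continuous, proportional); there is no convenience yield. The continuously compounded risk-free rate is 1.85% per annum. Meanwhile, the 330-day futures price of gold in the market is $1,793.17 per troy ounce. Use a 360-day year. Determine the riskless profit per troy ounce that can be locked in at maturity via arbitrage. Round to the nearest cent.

$69.08 per troy ounce

Fair futures: F* = S·e^(carry·T), with carry = (r + u) = 0.0185 + 0.0342 = 0.0527
F* = 1774.43 · e^(0.0527 × 330/360) = 1774.43 · e^0.04830833 = 1774.43 × 1.04949420 = $1862.2540
Market $1793.17 < fair $1862.2540: forward underpriced → reverse cash-and-carry (short spot, go long the forward).
At maturity, profit = |F_mkt − F*| = |1793.17 − 1862.2540| = $69.08 per troy ounce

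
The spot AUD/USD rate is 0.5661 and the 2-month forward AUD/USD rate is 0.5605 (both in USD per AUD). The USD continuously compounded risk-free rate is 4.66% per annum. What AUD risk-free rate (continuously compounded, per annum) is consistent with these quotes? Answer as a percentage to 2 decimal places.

10.62%

F = S·e^((r_USD − r_AUD)T) ⇒ r_AUD = r_USD − ln(F/S)/T
ln(0.5605/0.5661) = -0.009941; /(2/12) = -0.059646
r_AUD = 0.0466 + 0.059646 = 0.106246
r_AUD = 10.62%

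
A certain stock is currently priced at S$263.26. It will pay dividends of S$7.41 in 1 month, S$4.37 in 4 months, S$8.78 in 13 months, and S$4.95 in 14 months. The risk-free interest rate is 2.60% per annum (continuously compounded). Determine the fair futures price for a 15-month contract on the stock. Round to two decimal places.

S$246.06

PV(dividends) I = 7.41·e^(−0.0260·1/12) + 4.37·e^(−0.0260·4/12) + 8.78·e^(−0.0260·13/12) + 4.95·e^(−0.0260·14/12)
I = 7.3940 + 4.3323 + 8.5361 + 4.8021 = 25.0645
F = (S − I)·e^(rT) = (263.26 − 25.0645) · e^(0.0260·15/12)
= 238.1955 · e^0.032500 = 238.1955 × 1.033034 = S$246.06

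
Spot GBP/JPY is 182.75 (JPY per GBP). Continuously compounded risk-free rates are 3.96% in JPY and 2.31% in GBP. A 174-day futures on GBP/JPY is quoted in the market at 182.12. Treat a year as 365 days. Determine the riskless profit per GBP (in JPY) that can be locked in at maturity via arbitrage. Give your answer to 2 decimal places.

Fair futures: F* = S·e^(carry·T), with carry = (r_JPY − r_GBP) = 0.0396 − 0.0231 = 0.0165
F* = 182.75 · e^(0.0165 × 174/365) = 182.75 · e^0.007866 = 182.75 × 1.007897 = 184.1932
Market 182.12 < fair 184.1932: forward underpriced → reverse cash-and-carry (short spot, go long the forward).
At maturity, profit = |F_mkt − F*| = |182.12 − 184.1932| = 2.07 per GBP (in JPY)

2.07 per GBP (in JPY)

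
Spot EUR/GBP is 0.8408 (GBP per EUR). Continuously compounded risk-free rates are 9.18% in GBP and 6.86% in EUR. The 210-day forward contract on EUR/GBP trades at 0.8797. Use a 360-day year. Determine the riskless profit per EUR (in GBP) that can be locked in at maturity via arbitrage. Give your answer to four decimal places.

Fair forward: F* = S·e^(carry·T), with carry = (r_GBP − r_EUR) = 0.0918 − 0.0686 = 0.0232
F* = 0.8408 · e^(0.0232 × 210/360) = 0.8408 · e^0.013533 = 0.8408 × 1.013625 = 0.8523
Market 0.8797 > fair 0.8523: forward overpriced → cash-and-carry (buy spot, short the forward).
At maturity, profit = |F_mkt − F*| = |0.8797 − 0.8523| = 0.0274 per EUR (in GBP)

0.0274 per EUR (in GBP)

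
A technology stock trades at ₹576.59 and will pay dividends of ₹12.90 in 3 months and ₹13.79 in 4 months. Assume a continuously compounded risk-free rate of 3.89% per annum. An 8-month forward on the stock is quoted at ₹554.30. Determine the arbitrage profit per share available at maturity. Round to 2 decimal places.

₹10.36 per share

PV(dividends) I = 12.90·e^(−0.0389·3/12) + 13.79·e^(−0.0389·4/12) = 26.3875
Fair forward F* = (S − I)·e^(rT) = (576.59 − 26.3875)·e^0.025933 = 550.2025 × 1.026272 = 564.6574
Market ₹554.30 < fair 564.6574: forward underpriced → reverse cash-and-carry (short the stock, invest proceeds at r, pay the dividends, go long the forward).
Profit at T = |F_mkt − F*| = |554.30 − 564.6574| = ₹10.36 per share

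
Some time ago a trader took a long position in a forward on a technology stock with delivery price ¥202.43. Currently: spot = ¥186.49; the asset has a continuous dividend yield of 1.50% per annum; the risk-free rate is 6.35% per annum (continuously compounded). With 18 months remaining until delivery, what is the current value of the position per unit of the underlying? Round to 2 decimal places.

Current fair forward for the remaining 18 months: F = S·e^((r − q)·T), (r − q) = 0.0635 − 0.0150 = 0.0485
F = 186.49 · e^(0.0485 × 18/12) = 186.49 × 1.075462 = 200.5629
Value of long forward = (F − K)·e^(−rT) = (200.5629 − 202.43) · e^(−0.0635·18/12)
= -1.8671 × 0.909146 = -1.70

-¥1.70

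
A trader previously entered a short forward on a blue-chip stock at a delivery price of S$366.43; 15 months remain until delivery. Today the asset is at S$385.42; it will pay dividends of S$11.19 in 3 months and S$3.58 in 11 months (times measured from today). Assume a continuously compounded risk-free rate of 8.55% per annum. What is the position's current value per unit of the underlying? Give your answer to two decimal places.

PV(remaining dividends) I = 11.19·e^(−0.0855·3/12) + 3.58·e^(−0.0855·11/12) = 14.2635
Current forward F = (S − I)·e^(rT) = (385.42 − 14.2635)·e^(0.0855·15/12) = 371.1565 × 1.112795 = 413.0211
Value (long) = (F − K)·e^(−rT) = (413.0211 − 366.43) × 0.898638 = 41.8685
Short position value = −(long value) = -S$41.87

-S$41.87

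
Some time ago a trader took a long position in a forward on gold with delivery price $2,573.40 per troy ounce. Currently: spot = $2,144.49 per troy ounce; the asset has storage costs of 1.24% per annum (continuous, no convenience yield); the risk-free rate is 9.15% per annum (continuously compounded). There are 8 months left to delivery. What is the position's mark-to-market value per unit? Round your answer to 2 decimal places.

Current fair forward for the remaining 8 months: F = S·e^((r + u)·T), (r + u) = 0.0915 + 0.0124 = 0.1039
F = 2144.49 · e^(0.1039 × 8/12) = 2144.49 × 1.07172196 = 2298.2970
Value of long forward = (F − K)·e^(−rT) = (2298.2970 − 2573.40) · e^(−0.0915·8/12)
= -275.1030 × 0.94082324 = -258.82

-$258.82 per troy ounce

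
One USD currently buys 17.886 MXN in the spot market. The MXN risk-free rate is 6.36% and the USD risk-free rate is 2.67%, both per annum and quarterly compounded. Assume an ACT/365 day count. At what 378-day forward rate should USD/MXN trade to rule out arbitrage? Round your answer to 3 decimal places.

By covered interest parity, F = S · (1+r_MXN/4)^(4T) / (1+r_USD/4)^(4T)
= 17.886 × 1.067529 / 1.027942 = 17.886 × 1.038511
F = 18.575 MXN per USD

18.575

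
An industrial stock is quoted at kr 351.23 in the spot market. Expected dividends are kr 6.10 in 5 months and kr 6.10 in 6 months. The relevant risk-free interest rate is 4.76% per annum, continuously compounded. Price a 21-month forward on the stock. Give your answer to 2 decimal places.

kr 368.77

PV(dividends) I = 6.10·e^(−0.0476·5/12) + 6.10·e^(−0.0476·6/12)
I = 5.9802 + 5.9565 = 11.9367
F = (S − I)·e^(rT) = (351.23 − 11.9367) · e^(0.0476·21/12)
= 339.2933 · e^0.083300 = 339.2933 × 1.086868 = kr 368.77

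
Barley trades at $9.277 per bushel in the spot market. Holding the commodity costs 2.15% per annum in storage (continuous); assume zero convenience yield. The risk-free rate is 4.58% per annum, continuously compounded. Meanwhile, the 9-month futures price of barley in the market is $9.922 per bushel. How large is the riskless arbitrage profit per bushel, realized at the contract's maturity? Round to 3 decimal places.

$0.165 per bushel

Fair futures: F* = S·e^(carry·T), with carry = (r + u) = 0.0458 + 0.0215 = 0.0673
F* = 9.277 · e^(0.0673 × 9/12) = 9.277 · e^0.050475 = 9.277 × 1.051771 = $9.7573
Market $9.922 > fair $9.7573: forward overpriced → cash-and-carry (buy spot, short the forward).
At maturity, profit = |F_mkt − F*| = |9.922 − 9.7573| = $0.165 per bushel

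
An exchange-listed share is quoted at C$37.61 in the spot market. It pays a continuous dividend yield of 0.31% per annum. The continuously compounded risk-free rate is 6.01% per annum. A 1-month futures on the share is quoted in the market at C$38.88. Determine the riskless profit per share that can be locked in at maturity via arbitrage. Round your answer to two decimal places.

Fair futures: F* = S·e^(carry·T), with carry = (r − q) = 0.0601 − 0.0031 = 0.0570
F* = 37.61 · e^(0.0570 × 1/12) = 37.61 · e^0.004750 = 37.61 × 1.004761 = C$37.7891
Market C$38.88 > fair C$37.7891: forward overpriced → cash-and-carry (buy spot, short the forward).
At maturity, profit = |F_mkt − F*| = |38.88 − 37.7891| = C$1.09 per share

C$1.09 per share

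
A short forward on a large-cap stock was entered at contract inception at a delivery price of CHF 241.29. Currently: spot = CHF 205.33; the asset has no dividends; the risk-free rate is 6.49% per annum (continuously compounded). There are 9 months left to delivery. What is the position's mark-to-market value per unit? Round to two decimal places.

Current fair forward for the remaining 9 months: F = S·e^(r·T), r = 0.0649
F = 205.33 · e^(0.0649 × 9/12) = 205.33 × 1.049879 = 215.5717
Value of long forward = (F − K)·e^(−rT) = (215.5717 − 241.29) · e^(−0.0649·9/12)
= -25.7183 × 0.952491 = -24.50
Short position value = −(long value) = CHF 24.50

CHF 24.50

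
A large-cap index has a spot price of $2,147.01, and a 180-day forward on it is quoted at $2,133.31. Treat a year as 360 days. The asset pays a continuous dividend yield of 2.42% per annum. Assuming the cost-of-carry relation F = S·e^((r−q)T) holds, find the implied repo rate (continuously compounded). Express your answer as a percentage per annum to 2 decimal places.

1.14%

From F = S·e^((r−q)T): (r − q) = ln(F/S)/T
ln(2133.31/2147.01) = ln(0.993619) = -0.006401
(r − q) = -0.006401 / (180/360) = -0.012802
r = ln(F/S)/T + q = -0.012802 + 0.0242 = 0.011398
r = 1.14%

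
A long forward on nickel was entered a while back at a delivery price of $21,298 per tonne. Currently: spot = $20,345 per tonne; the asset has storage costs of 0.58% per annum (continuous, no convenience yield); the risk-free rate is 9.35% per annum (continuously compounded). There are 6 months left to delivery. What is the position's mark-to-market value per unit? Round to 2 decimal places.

Current fair forward for the remaining 6 months: F = S·e^((r + u)·T), (r + u) = 0.0935 + 0.0058 = 0.0993
F = 20345 · e^(0.0993 × 6/12) = 20345 × 1.05090322 = 21380.6260
Value of long forward = (F − K)·e^(−rT) = (21380.6260 − 21298) · e^(−0.0935·6/12)
= 82.6260 × 0.95432595 = 78.85

$78.85 per tonne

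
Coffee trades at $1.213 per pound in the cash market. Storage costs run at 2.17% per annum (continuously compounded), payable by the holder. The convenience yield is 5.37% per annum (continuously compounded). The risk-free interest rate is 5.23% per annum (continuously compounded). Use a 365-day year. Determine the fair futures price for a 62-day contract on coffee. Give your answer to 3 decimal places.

Net carry = r + u − y = 0.0523 + 0.0217 − 0.0537 = 0.0203
F = S·e^((r+u−y)T) = 1.213 · e^(0.0203 × 62/365) = 1.213 · e^0.003448
= 1.213 × 1.003454 = $1.217 per pound

$1.217 per pound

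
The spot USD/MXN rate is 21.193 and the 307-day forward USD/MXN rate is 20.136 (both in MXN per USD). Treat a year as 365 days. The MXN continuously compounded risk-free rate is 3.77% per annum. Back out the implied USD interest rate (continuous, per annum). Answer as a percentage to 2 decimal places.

9.85%

F = S·e^((r_MXN − r_USD)T) ⇒ r_USD = r_MXN − ln(F/S)/T
ln(20.136/21.193) = -0.051162; /(307/365) = -0.060828
r_USD = 0.0377 + 0.060828 = 0.098528
r_USD = 9.85%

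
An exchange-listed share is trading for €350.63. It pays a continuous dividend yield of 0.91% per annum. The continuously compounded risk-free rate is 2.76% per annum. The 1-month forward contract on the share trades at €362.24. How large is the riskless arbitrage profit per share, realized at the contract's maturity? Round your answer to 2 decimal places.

€11.07 per share

Fair forward: F* = S·e^(carry·T), with carry = (r − q) = 0.0276 − 0.0091 = 0.0185
F* = 350.63 · e^(0.0185 × 1/12) = 350.63 · e^0.001542 = 350.63 × 1.001543 = €351.1710
Market €362.24 > fair €351.1710: forward overpriced → cash-and-carry (buy spot, short the forward).
At maturity, profit = |F_mkt − F*| = |362.24 − 351.1710| = €11.07 per share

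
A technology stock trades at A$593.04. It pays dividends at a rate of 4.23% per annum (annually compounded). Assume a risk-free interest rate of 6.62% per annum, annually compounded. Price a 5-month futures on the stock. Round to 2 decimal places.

A$598.67

F = S · (1+r)^T / (1+q)^T
= 593.04 × 1.027069 / 1.017412 = 593.04 × 1.009492
F = A$598.67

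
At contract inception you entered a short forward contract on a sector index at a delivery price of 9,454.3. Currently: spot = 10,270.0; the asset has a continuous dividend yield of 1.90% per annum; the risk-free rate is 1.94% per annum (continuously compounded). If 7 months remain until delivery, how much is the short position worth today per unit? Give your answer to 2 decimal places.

Current fair forward for the remaining 7 months: F = S·e^((r − q)·T), (r − q) = 0.0194 − 0.0190 = 0.0004
F = 10270.0 · e^(0.0004 × 7/12) = 10270.0 × 1.00023336 = 10272.3966
Value of long forward = (F − K)·e^(−rT) = (10272.3966 − 9454.3) · e^(−0.0194·7/12)
= 818.0966 × 0.98874713 = 808.89
Short position value = −(long value) = -808.89

-808.89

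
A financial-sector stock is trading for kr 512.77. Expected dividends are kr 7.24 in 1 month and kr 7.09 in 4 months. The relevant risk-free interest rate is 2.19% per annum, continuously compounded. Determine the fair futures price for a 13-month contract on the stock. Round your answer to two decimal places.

PV(dividends) I = 7.24·e^(−0.0219·1/12) + 7.09·e^(−0.0219·4/12)
I = 7.2268 + 7.0384 = 14.2652
F = (S − I)·e^(rT) = (512.77 − 14.2652) · e^(0.0219·13/12)
= 498.5048 · e^0.023725 = 498.5048 × 1.024009 = kr 510.47

kr 510.47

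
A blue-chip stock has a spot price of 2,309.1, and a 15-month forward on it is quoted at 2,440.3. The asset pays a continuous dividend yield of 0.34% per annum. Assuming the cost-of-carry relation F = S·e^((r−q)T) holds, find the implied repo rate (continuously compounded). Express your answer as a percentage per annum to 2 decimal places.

From F = S·e^((r−q)T): (r − q) = ln(F/S)/T
ln(2440.3/2309.1) = ln(1.056819) = 0.055263
(r − q) = 0.055263 / (15/12) = 0.044210
r = ln(F/S)/T + q = 0.044210 + 0.0034 = 0.047610
r = 4.76%

4.76%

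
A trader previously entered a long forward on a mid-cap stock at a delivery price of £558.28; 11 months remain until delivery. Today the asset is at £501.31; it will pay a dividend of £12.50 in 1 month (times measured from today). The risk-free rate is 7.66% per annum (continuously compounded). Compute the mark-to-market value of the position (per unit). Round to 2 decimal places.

-£31.53

PV(remaining dividends) I = 12.50·e^(−0.0766·1/12) = 12.4205
Current forward F = (S − I)·e^(rT) = (501.31 − 12.4205)·e^(0.0766·11/12) = 488.8895 × 1.072741 = 524.4518
Value (long) = (F − K)·e^(−rT) = (524.4518 − 558.28) × 0.932192 = -31.5344
Value = -£31.53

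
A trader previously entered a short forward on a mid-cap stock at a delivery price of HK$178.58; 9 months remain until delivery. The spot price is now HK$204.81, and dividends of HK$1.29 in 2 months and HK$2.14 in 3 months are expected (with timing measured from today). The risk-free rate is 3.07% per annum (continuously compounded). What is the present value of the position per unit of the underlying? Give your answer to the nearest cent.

PV(remaining dividends) I = 1.29·e^(−0.0307·2/12) + 2.14·e^(−0.0307·3/12) = 3.4071
Current forward F = (S − I)·e^(rT) = (204.81 − 3.4071)·e^(0.0307·9/12) = 201.4029 × 1.023292 = 206.0940
Value (long) = (F − K)·e^(−rT) = (206.0940 − 178.58) × 0.977238 = 26.8877
Short position value = −(long value) = -HK$26.89

-HK$26.89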